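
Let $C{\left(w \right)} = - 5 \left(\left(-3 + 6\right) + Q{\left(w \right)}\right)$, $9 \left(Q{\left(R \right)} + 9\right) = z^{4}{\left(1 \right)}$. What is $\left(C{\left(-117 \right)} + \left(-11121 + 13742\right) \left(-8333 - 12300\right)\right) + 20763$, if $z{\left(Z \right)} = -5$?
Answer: $- \frac{486527825}{9} \approx -5.4059 \cdot 10^{7}$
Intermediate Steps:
$Q{\left(R \right)} = \frac{544}{9}$ ($Q{\left(R \right)} = -9 + \frac{\left(-5\right)^{4}}{9} = -9 + \frac{1}{9} \cdot 625 = -9 + \frac{625}{9} = \frac{544}{9}$)
$C{\left(w \right)} = - \frac{2855}{9}$ ($C{\left(w \right)} = - 5 \left(\left(-3 + 6\right) + \frac{544}{9}\right) = - 5 \left(3 + \frac{544}{9}\right) = \left(-5\right) \frac{571}{9} = - \frac{2855}{9}$)
$\left(C{\left(-117 \right)} + \left(-11121 + 13742\right) \left(-8333 - 12300\right)\right) + 20763 = \left(- \frac{2855}{9} + \left(-11121 + 13742\right) \left(-8333 - 12300\right)\right) + 20763 = \left(- \frac{2855}{9} + 2621 \left(-20633\right)\right) + 20763 = \left(- \frac{2855}{9} - 54079093\right) + 20763 = - \frac{486714692}{9} + 20763 = - \frac{486527825}{9}$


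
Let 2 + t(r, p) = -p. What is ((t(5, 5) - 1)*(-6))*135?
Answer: 6480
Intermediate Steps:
t(r, p) = -2 - p
((t(5, 5) - 1)*(-6))*135 = (((-2 - 1*5) - 1)*(-6))*135 = (((-2 - 5) - 1)*(-6))*135 = ((-7 - 1)*(-6))*135 = -8*(-6)*135 = 48*135 = 6480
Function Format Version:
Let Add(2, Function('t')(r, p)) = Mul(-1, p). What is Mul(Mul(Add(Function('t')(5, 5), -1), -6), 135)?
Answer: 6480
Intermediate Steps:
Function('t')(r, p) = Add(-2, Mul(-1, p))
Mul(Mul(Add(Function('t')(5, 5), -1), -6), 135) = Mul(Mul(Add(Add(-2, Mul(-1, 5)), -1), -6), 135) = Mul(Mul(Add(Add(-2, -5), -1), -6), 135) = Mul(Mul(Add(-7, -1), -6), 135) = Mul(Mul(-8, -6), 135) = Mul(48, 135) = 6480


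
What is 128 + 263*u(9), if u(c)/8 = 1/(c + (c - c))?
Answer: 3256/9 ≈ 361.78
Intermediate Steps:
u(c) = 8/c (u(c) = 8/(c + (c - c)) = 8/(c + 0) = 8/c)
128 + 263*u(9) = 128 + 263*(8/9) = 128 + 2104/9 = 3256/9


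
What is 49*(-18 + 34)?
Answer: 784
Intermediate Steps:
49*(-18 + 34) = 49*16 = 784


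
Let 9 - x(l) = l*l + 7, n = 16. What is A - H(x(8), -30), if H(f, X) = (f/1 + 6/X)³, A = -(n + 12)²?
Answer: 29982231/125 ≈ 2.3986e+5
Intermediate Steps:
x(l) = 2 - l² (x(l) = 9 - (l*l + 7) = 9 - (l² + 7) = 9 - (7 + l²) = 9 + (-7 - l²) = 2 - l²)
A = -784 (A = -(16 + 12)² = -1*28² = -1*784 = -784)
H(f, X) = (f + 6/X)³ (H(f, X) = (f*1 + 6/X)³ = (f + 6/X)³)
A - H(x(8), -30) = -784 - (6 - 30*(2 - 1*8²))³/(-30)³ = -784 - (-1)*(6 - 30*(2 - 1*64))³/27000 = -784 - (-1)*(6 - 30*(2 - 64))³/27000 = -784 - (-1)*(6 - 30*(-62))³/27000 = -784 - (-1)*(6 + 1860)³/27000 = -784 - (-1)*1866³/27000 = -784 - (-1)*6497329896/27000 = -784 - 1*(-30080231/125) = -784 + 30080231/125 = 29982231/125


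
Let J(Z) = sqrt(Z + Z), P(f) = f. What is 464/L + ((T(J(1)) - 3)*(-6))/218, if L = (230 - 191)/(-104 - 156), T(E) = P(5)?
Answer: -1011538/327 ≈ -3093.4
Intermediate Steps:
J(Z) = sqrt(2)*sqrt(Z) (J(Z) = sqrt(2*Z) = sqrt(2)*sqrt(Z))
T(E) = 5
L = -3/20 (L = 39/(-260) = 39*(-1/260) = -3/20 ≈ -0.15000)
464/L + ((T(J(1)) - 3)*(-6))/218 = 464/(-3/20) + ((5 - 3)*(-6))/218 = 464*(-20/3) + (2*(-6))*(1/218) = -9280/3 - 12*1/218 = -9280/3 - 6/109 = -1011538/327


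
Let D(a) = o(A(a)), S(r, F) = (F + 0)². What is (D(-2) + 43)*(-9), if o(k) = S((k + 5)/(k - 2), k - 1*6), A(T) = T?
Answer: -963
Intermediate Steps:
S(r, F) = F²
o(k) = (-6 + k)² (o(k) = (k - 1*6)² = (k - 6)² = (-6 + k)²)
D(a) = (-6 + a)²
(D(-2) + 43)*(-9) = ((-6 - 2)² + 43)*(-9) = ((-8)² + 43)*(-9) = (64 + 43)*(-9) = 107*(-9) = -963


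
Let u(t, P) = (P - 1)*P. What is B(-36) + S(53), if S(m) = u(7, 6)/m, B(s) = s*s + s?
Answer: 66810/53 ≈ 1260.6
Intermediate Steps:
B(s) = s + s² (B(s) = s² + s = s + s²)
u(t, P) = P*(-1 + P) (u(t, P) = (-1 + P)*P = P*(-1 + P))
S(m) = 30/m (S(m) = (6*(-1 + 6))/m = (6*5)/m = 30/m)
B(-36) + S(53) = -36*(1 - 36) + 30/53 = -36*(-35) + 30*(1/53) = 1260 + 30/53 = 66810/53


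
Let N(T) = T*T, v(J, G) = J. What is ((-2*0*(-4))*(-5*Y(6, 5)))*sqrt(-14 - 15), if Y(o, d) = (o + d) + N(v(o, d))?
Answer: 0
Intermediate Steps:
N(T) = T**2
Y(o, d) = d + o + o**2 (Y(o, d) = (o + d) + o**2 = (d + o) + o**2 = d + o + o**2)
((-2*0*(-4))*(-5*Y(6, 5)))*sqrt(-14 - 15) = ((-2*0*(-4))*(-5*(5 + 6 + 6**2)))*sqrt(-14 - 15) = ((0*(-4))*(-5*(5 + 6 + 36)))*sqrt(-29) = (0*(-5*47))*(I*sqrt(29)) = (0*(-235))*(I*sqrt(29)) = 0*(I*sqrt(29)) = 0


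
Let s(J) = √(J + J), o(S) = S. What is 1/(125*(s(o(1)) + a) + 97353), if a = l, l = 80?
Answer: 107353/11524635359 - 125*√2/11524635359 ≈ 9.2998e-6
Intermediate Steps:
a = 80
s(J) = √2*√J (s(J) = √(2*J) = √2*√J)
1/(125*(s(o(1)) + a) + 97353) = 1/(125*(√2*√1 + 80) + 97353) = 1/(125*(√2*1 + 80) + 97353) = 1/(125*(√2 + 80) + 97353) = 1/(125*(80 + √2) + 97353) = 1/((10000 + 125*√2) + 97353) = 1/(107353 + 125*√2)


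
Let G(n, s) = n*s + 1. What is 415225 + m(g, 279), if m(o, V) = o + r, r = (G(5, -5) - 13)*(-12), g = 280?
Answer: 415949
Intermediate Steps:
G(n, s) = 1 + n*s
r = 444 (r = ((1 + 5*(-5)) - 13)*(-12) = ((1 - 25) - 13)*(-12) = (-24 - 13)*(-12) = -37*(-12) = 444)
m(o, V) = 444 + o (m(o, V) = o + 444 = 444 + o)
415225 + m(g, 279) = 415225 + (444 + 280) = 415225 + 724 = 415949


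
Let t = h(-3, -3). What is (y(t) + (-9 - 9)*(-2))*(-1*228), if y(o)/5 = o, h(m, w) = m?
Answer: -4788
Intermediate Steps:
t = -3
y(o) = 5*o
(y(t) + (-9 - 9)*(-2))*(-1*228) = (5*(-3) + (-9 - 9)*(-2))*(-1*228) = (-15 - 18*(-2))*(-228) = (-15 + 36)*(-228) = 21*(-228) = -4788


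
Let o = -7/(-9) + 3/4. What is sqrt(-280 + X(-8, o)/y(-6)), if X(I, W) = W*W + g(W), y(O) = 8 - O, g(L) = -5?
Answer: 5*I*sqrt(2846914)/504 ≈ 16.739*I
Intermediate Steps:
o = 55/36 (o = -7*(-1/9) + 3*(1/4) = 7/9 + 3/4 = 55/36 ≈ 1.5278)
X(I, W) = -5 + W**2 (X(I, W) = W*W - 5 = W**2 - 5 = -5 + W**2)
sqrt(-280 + X(-8, o)/y(-6)) = sqrt(-280 + (-5 + (55/36)**2)/(8 - 1*(-6))) = sqrt(-280 + (-5 + 3025/1296)/(8 + 6)) = sqrt(-280 - 3455/1296/14) = sqrt(-280 - 3455/1296*1/14) = sqrt(-280 - 3455/18144) = sqrt(-5083775/18144) = 5*I*sqrt(2846914)/504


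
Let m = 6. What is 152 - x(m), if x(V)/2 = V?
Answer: 140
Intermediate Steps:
x(V) = 2*V
152 - x(m) = 152 - 2*6 = 152 - 1*12 = 152 - 12 = 140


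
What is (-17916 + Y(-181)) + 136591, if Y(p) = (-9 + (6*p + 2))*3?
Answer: 115396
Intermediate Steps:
Y(p) = -21 + 18*p (Y(p) = (-9 + (2 + 6*p))*3 = (-7 + 6*p)*3 = -21 + 18*p)
(-17916 + Y(-181)) + 136591 = (-17916 + (-21 + 18*(-181))) + 136591 = (-17916 + (-21 - 3258)) + 136591 = (-17916 - 3279) + 136591 = -21195 + 136591 = 115396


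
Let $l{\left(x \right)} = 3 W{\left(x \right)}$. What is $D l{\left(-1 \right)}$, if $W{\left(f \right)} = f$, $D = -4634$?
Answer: $13902$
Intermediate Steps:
$l{\left(x \right)} = 3 x$
$D l{\left(-1 \right)} = - 4634 \cdot 3 \left(-1\right) = \left(-4634\right) \left(-3\right) = 13902$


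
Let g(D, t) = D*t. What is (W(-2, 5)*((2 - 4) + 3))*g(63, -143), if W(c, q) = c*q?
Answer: 90090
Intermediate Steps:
(W(-2, 5)*((2 - 4) + 3))*g(63, -143) = ((-2*5)*((2 - 4) + 3))*(63*(-143)) = -10*(-2 + 3)*(-9009) = -10*1*(-9009) = -10*(-9009) = 90090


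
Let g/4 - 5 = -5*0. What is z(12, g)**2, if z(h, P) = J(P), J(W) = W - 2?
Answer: 324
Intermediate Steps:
g = 20 (g = 20 + 4*(-5*0) = 20 + 4*0 = 20 + 0 = 20)
J(W) = -2 + W
z(h, P) = -2 + P
z(12, g)**2 = (-2 + 20)**2 = 18**2 = 324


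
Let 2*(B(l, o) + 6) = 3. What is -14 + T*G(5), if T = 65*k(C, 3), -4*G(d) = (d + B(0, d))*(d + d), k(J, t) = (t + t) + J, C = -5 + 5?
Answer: -1003/2 ≈ -501.50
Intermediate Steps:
B(l, o) = -9/2 (B(l, o) = -6 + (½)*3 = -6 + 3/2 = -9/2)
C = 0
k(J, t) = J + 2*t (k(J, t) = 2*t + J = J + 2*t)
G(d) = -d*(-9/2 + d)/2 (G(d) = -(d - 9/2)*(d + d)/4 = -(-9/2 + d)*2*d/4 = -d*(-9/2 + d)/2)
T = 390 (T = 65*(0 + 2*3) = 65*(0 + 6) = 65*6 = 390)
-14 + T*G(5) = -14 + 390*((¼)*5*(9 - 2*5)) = -14 + 390*((¼)*5*(9 - 10)) = -14 + 390*((¼)*5*(-1)) = -14 + 390*(-5/4) = -14 - 975/2 = -1003/2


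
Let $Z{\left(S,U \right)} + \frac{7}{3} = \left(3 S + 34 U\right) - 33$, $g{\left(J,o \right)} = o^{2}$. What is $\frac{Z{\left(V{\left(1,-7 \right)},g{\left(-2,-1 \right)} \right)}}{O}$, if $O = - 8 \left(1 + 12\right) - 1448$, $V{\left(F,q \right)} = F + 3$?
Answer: $- \frac{2}{291} \approx -0.0068729$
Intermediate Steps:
$V{\left(F,q \right)} = 3 + F$
$Z{\left(S,U \right)} = - \frac{106}{3} + 3 S + 34 U$ ($Z{\left(S,U \right)} = - \frac{7}{3} - \left(33 - 34 U - 3 S\right) = - \frac{7}{3} + \left(-33 + 3 S + 34 U\right) = - \frac{106}{3} + 3 S + 34 U$)
$O = -1552$ ($O = \left(-8\right) 13 - 1448 = -104 - 1448 = -1552$)
$\frac{Z{\left(V{\left(1,-7 \right)},g{\left(-2,-1 \right)} \right)}}{O} = \frac{- \frac{106}{3} + 3 \left(3 + 1\right) + 34 \left(-1\right)^{2}}{-1552} = \left(- \frac{106}{3} + 3 \cdot 4 + 34 \cdot 1\right) \left(- \frac{1}{1552}\right) = \left(- \frac{106}{3} + 12 + 34\right) \left(- \frac{1}{1552}\right) = \frac{32}{3} \left(- \frac{1}{1552}\right) = - \frac{2}{291}$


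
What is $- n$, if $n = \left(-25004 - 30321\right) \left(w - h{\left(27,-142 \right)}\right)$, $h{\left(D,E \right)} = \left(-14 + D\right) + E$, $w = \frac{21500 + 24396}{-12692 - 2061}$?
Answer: $\frac{102751858325}{14753} \approx 6.9648 \cdot 10^{6}$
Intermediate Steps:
$w = - \frac{45896}{14753}$ ($w = \frac{45896}{-14753} = 45896 \left(- \frac{1}{14753}\right) = - \frac{45896}{14753} \approx -3.111$)
$h{\left(D,E \right)} = -14 + D + E$
$n = - \frac{102751858325}{14753}$ ($n = \left(-25004 - 30321\right) \left(- \frac{45896}{14753} - \left(-14 + 27 - 142\right)\right) = - 55325 \left(- \frac{45896}{14753} - -129\right) = - 55325 \left(- \frac{45896}{14753} + 129\right) = \left(-55325\right) \frac{1857241}{14753} = - \frac{102751858325}{14753} \approx -6.9648 \cdot 10^{6}$)
$- n = \left(-1\right) \left(- \frac{102751858325}{14753}\right) = \frac{102751858325}{14753}$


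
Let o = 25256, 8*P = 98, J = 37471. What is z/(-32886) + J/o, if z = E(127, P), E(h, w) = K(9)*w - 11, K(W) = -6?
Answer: 88171817/59326344 ≈ 1.4862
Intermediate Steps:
P = 49/4 (P = (⅛)*98 = 49/4 ≈ 12.250)
E(h, w) = -11 - 6*w (E(h, w) = -6*w - 11 = -11 - 6*w)
z = -169/2 (z = -11 - 6*49/4 = -11 - 147/2 = -169/2 ≈ -84.500)
z/(-32886) + J/o = -169/2/(-32886) + 37471/25256 = -169/2*(-1/32886) + 37471*(1/25256) = 169/65772 + 5353/3608 = 88171817/59326344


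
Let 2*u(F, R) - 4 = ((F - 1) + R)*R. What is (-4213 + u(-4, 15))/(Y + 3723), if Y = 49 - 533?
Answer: -4136/3239 ≈ -1.2769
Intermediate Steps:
Y = -484
u(F, R) = 2 + R*(-1 + F + R)/2 (u(F, R) = 2 + (((F - 1) + R)*R)/2 = 2 + (((-1 + F) + R)*R)/2 = 2 + ((-1 + F + R)*R)/2 = 2 + (R*(-1 + F + R))/2 = 2 + R*(-1 + F + R)/2)
(-4213 + u(-4, 15))/(Y + 3723) = (-4213 + (2 + (1/2)*15**2 - 1/2*15 + (1/2)*(-4)*15))/(-484 + 3723) = (-4213 + (2 + (1/2)*225 - 15/2 - 30))/3239 = (-4213 + (2 + 225/2 - 15/2 - 30))*(1/3239) = (-4213 + 77)*(1/3239) = -4136*1/3239 = -4136/3239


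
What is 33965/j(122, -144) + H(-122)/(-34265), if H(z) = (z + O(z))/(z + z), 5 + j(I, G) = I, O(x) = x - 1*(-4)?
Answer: 14198489441/48909861 ≈ 290.30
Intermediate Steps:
O(x) = 4 + x (O(x) = x + 4 = 4 + x)
j(I, G) = -5 + I
H(z) = (4 + 2*z)/(2*z) (H(z) = (z + (4 + z))/(z + z) = (4 + 2*z)/((2*z)) = (4 + 2*z)*(1/(2*z)) = (4 + 2*z)/(2*z))
33965/j(122, -144) + H(-122)/(-34265) = 33965/(-5 + 122) + ((2 - 122)/(-122))/(-34265) = 33965/117 - 1/122*(-120)*(-1/34265) = 33965*(1/117) + (60/61)*(-1/34265) = 33965/117 - 12/418033 = 14198489441/48909861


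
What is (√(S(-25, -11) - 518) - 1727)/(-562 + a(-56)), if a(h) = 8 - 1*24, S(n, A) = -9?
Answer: 1727/578 - I*√527/578 ≈ 2.9879 - 0.039717*I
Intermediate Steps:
a(h) = -16 (a(h) = 8 - 24 = -16)
(√(S(-25, -11) - 518) - 1727)/(-562 + a(-56)) = (√(-9 - 518) - 1727)/(-562 - 16) = (√(-527) - 1727)/(-578) = (I*√527 - 1727)*(-1/578) = (-1727 + I*√527)*(-1/578) = 1727/578 - I*√527/578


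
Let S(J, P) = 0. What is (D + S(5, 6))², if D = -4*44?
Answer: 30976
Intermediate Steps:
D = -176
(D + S(5, 6))² = (-176 + 0)² = (-176)² = 30976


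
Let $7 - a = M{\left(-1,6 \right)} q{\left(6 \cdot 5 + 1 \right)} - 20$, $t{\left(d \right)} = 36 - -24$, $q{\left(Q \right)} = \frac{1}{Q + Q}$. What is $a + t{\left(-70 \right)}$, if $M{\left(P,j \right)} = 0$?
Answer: $87$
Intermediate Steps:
$q{\left(Q \right)} = \frac{1}{2 Q}$
$t{\left(d \right)} = 60$ ($t{\left(d \right)} = 36 + 24 = 60$)
$a = 27$ ($a = 7 - \left(0 \frac{1}{2 \left(6 \cdot 5 + 1\right)} - 20\right) = 7 - \left(0 \frac{1}{2 \left(30 + 1\right)} - 20\right) = 7 - \left(0 \frac{1}{2 \cdot 31} - 20\right) = 7 - \left(0 \cdot \frac{1}{2} \cdot \frac{1}{31} - 20\right) = 7 - \left(0 \cdot \frac{1}{62} - 20\right) = 7 - \left(0 - 20\right) = 7 - -20 = 7 + 20 = 27$)
$a + t{\left(-70 \right)} = 27 + 60 = 87$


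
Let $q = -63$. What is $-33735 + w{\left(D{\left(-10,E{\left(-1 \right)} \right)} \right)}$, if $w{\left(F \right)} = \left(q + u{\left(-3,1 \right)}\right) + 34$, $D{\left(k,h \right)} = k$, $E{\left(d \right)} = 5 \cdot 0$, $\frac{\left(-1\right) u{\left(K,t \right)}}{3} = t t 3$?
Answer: $-33773$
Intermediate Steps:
$u{\left(K,t \right)} = - 9 t^{2}$ ($u{\left(K,t \right)} = - 3 t t 3 = - 3 t^{2} \cdot 3 = - 3 \cdot 3 t^{2} = - 9 t^{2}$)
$E{\left(d \right)} = 0$
$w{\left(F \right)} = -38$ ($w{\left(F \right)} = \left(-63 - 9 \cdot 1^{2}\right) + 34 = \left(-63 - 9\right) + 34 = -72 + 34 = -38$)
$-33735 + w{\left(D{\left(-10,E{\left(-1 \right)} \right)} \right)} = -33735 - 38 = -33773$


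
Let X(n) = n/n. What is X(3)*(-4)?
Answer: -4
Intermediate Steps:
X(n) = 1
X(3)*(-4) = 1*(-4) = -4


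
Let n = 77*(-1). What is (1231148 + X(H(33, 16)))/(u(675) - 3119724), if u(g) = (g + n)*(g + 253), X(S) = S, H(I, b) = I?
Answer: -1231181/2564780 ≈ -0.48003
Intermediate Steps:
n = -77
u(g) = (-77 + g)*(253 + g) (u(g) = (g - 77)*(g + 253) = (-77 + g)*(253 + g))
(1231148 + X(H(33, 16)))/(u(675) - 3119724) = (1231148 + 33)/((-19481 + 675² + 176*675) - 3119724) = 1231181/((-19481 + 455625 + 118800) - 3119724) = 1231181/(554944 - 3119724) = 1231181/(-2564780) = 1231181*(-1/2564780) = -1231181/2564780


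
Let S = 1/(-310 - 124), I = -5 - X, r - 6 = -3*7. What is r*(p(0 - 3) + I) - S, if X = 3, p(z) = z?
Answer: 71611/434 ≈ 165.00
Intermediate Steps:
r = -15 (r = 6 - 3*7 = 6 - 21 = -15)
I = -8 (I = -5 - 1*3 = -5 - 3 = -8)
S = -1/434 (S = 1/(-434) = -1/434 ≈ -0.0023041)
r*(p(0 - 3) + I) - S = -15*((0 - 3) - 8) - 1*(-1/434) = -15*(-3 - 8) + 1/434 = -15*(-11) + 1/434 = 165 + 1/434 = 71611/434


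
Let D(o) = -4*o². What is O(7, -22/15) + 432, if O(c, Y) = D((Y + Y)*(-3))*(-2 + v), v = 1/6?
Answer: 74992/75 ≈ 999.89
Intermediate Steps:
v = ⅙ ≈ 0.16667
O(c, Y) = 264*Y² (O(c, Y) = (-4*9*(Y + Y)²)*(-2 + ⅙) = -4*36*Y²*(-11/6) = -144*Y²*(-11/6) = 264*Y²)
O(7, -22/15) + 432 = 264*(-22/15)² + 432 = 264*(484/225) + 432 = 42592/75 + 432 = 74992/75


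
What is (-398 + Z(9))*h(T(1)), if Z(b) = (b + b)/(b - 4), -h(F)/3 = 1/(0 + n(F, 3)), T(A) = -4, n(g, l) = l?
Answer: 1972/5 ≈ 394.40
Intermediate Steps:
h(F) = -1 (h(F) = -3/(0 + 3) = -3/3 = -3*1/3 = -1)
Z(b) = 2*b/(-4 + b) (Z(b) = (2*b)/(-4 + b) = 2*b/(-4 + b))
(-398 + Z(9))*h(T(1)) = (-398 + 2*9/(-4 + 9))*(-1) = (-398 + 2*9/5)*(-1) = (-398 + 2*9*(1/5))*(-1) = (-398 + 18/5)*(-1) = -1972/5*(-1) = 1972/5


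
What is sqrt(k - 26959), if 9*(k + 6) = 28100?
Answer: I*sqrt(214585)/3 ≈ 154.41*I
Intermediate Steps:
k = 28046/9 (k = -6 + (1/9)*28100 = -6 + 28100/9 = 28046/9 ≈ 3116.2)
sqrt(k - 26959) = sqrt(28046/9 - 26959) = sqrt(-214585/9) = I*sqrt(214585)/3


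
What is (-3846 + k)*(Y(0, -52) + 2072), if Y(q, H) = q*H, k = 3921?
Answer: 155400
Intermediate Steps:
Y(q, H) = H*q
(-3846 + k)*(Y(0, -52) + 2072) = (-3846 + 3921)*(-52*0 + 2072) = 75*(0 + 2072) = 75*2072 = 155400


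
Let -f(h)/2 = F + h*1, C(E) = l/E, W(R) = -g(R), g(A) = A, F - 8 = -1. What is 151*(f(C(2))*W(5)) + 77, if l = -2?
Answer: 9137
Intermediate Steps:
F = 7 (F = 8 - 1 = 7)
W(R) = -R
C(E) = -2/E
f(h) = -14 - 2*h (f(h) = -2*(7 + h*1) = -2*(7 + h) = -14 - 2*h)
151*(f(C(2))*W(5)) + 77 = 151*((-14 - (-4)/2)*(-1*5)) + 77 = 151*((-14 - (-4)/2)*(-5)) + 77 = 151*((-14 - 2*(-1))*(-5)) + 77 = 151*((-14 + 2)*(-5)) + 77 = 151*(-12*(-5)) + 77 = 151*60 + 77 = 9060 + 77 = 9137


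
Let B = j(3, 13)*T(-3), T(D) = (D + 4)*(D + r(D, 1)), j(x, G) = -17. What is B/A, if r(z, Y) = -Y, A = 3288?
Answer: 17/822 ≈ 0.020681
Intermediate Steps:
T(D) = (-1 + D)*(4 + D) (T(D) = (D + 4)*(D - 1*1) = (4 + D)*(D - 1) = (4 + D)*(-1 + D) = (-1 + D)*(4 + D))
B = 68 (B = -17*(-4 + (-3)² + 3*(-3)) = -17*(-4 + 9 - 9) = -17*(-4) = 68)
B/A = 68/3288 = 68*(1/3288) = 17/822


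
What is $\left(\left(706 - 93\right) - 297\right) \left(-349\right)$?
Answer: $-110284$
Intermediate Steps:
$\left(\left(706 - 93\right) - 297\right) \left(-349\right) = \left(613 - 297\right) \left(-349\right) = 316 \left(-349\right) = -110284$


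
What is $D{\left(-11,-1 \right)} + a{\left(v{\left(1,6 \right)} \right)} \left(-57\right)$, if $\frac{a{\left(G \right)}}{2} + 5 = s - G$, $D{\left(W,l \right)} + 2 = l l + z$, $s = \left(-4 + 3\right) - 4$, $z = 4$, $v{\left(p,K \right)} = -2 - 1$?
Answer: $801$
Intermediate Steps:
$v{\left(p,K \right)} = -3$
$s = -5$ ($s = -1 - 4 = -5$)
$D{\left(W,l \right)} = 2 + l^{2}$ ($D{\left(W,l \right)} = -2 + \left(l l + 4\right) = -2 + \left(l^{2} + 4\right) = -2 + \left(4 + l^{2}\right) = 2 + l^{2}$)
$a{\left(G \right)} = -20 - 2 G$ ($a{\left(G \right)} = -10 + 2 \left(-5 - G\right) = -10 - \left(10 + 2 G\right) = -20 - 2 G$)
$D{\left(-11,-1 \right)} + a{\left(v{\left(1,6 \right)} \right)} \left(-57\right) = \left(2 + \left(-1\right)^{2}\right) + \left(-20 - -6\right) \left(-57\right) = \left(2 + 1\right) + \left(-20 + 6\right) \left(-57\right) = 3 - -798 = 3 + 798 = 801$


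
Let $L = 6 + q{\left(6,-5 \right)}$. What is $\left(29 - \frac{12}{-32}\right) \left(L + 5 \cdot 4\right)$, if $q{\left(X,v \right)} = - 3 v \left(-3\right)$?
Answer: $- \frac{4465}{8} \approx -558.13$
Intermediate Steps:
$q{\left(X,v \right)} = 9 v$
$L = -39$ ($L = 6 + 9 \left(-5\right) = 6 - 45 = -39$)
$\left(29 - \frac{12}{-32}\right) \left(L + 5 \cdot 4\right) = \left(29 - \frac{12}{-32}\right) \left(-39 + 5 \cdot 4\right) = \left(29 - - \frac{3}{8}\right) \left(-39 + 20\right) = \left(29 + \frac{3}{8}\right) \left(-19\right) = \frac{235}{8} \left(-19\right) = - \frac{4465}{8}$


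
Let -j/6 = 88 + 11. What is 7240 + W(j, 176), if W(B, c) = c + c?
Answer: 7592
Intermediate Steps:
j = -594 (j = -6*(88 + 11) = -6*99 = -594)
W(B, c) = 2*c
7240 + W(j, 176) = 7240 + 2*176 = 7240 + 352 = 7592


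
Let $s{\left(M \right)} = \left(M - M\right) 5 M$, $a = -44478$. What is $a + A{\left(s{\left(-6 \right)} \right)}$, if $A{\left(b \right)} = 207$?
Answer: $-44271$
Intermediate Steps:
$s{\left(M \right)} = 0$ ($s{\left(M \right)} = 0 \cdot 5 M = 0 M = 0$)
$a + A{\left(s{\left(-6 \right)} \right)} = -44478 + 207 = -44271$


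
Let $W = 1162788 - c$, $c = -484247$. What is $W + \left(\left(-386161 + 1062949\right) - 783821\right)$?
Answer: $1540002$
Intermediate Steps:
$W = 1647035$ ($W = 1162788 - -484247 = 1162788 + 484247 = 1647035$)
$W + \left(\left(-386161 + 1062949\right) - 783821\right) = 1647035 + \left(\left(-386161 + 1062949\right) - 783821\right) = 1647035 + \left(676788 - 783821\right) = 1647035 - 107033 = 1540002$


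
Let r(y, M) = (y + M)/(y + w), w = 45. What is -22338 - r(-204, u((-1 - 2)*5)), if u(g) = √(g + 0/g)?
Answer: -1183982/53 + I*√15/159 ≈ -22339.0 + 0.024358*I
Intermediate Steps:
u(g) = √g (u(g) = √(g + 0) = √g)
r(y, M) = (M + y)/(45 + y) (r(y, M) = (y + M)/(y + 45) = (M + y)/(45 + y))
-22338 - r(-204, u((-1 - 2)*5)) = -22338 - (√((-1 - 2)*5) - 204)/(45 - 204) = -22338 - (√(-3*5) - 204)/(-159) = -22338 - (-1)*(√(-15) - 204)/159 = -22338 - (-1)*(I*√15 - 204)/159 = -22338 - (-1)*(-204 + I*√15)/159 = -22338 - (68/53 - I*√15/159) = -22338 + (-68/53 + I*√15/159) = -1183982/53 + I*√15/159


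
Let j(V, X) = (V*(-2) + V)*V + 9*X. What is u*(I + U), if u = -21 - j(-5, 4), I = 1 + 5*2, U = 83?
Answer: -3008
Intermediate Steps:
I = 11 (I = 1 + 10 = 11)
j(V, X) = -V² + 9*X (j(V, X) = (-2*V + V)*V + 9*X = (-V)*V + 9*X = -V² + 9*X)
u = -32 (u = -21 - (-1*(-5)² + 9*4) = -21 - (-1*25 + 36) = -21 - (-25 + 36) = -21 - 1*11 = -21 - 11 = -32)
u*(I + U) = -32*(11 + 83) = -32*94 = -3008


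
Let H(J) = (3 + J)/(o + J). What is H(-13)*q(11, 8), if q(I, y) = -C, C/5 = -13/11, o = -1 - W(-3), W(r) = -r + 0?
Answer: 650/187 ≈ 3.4759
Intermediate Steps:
W(r) = -r
o = -4 (o = -1 - (-1)*(-3) = -1 - 1*3 = -1 - 3 = -4)
C = -65/11 (C = 5*(-13/11) = -65/11 ≈ -5.9091)
q(I, y) = 65/11 (q(I, y) = -1*(-65/11) = 65/11)
H(J) = (3 + J)/(-4 + J)
H(-13)*q(11, 8) = ((3 - 13)/(-4 - 13))*(65/11) = (-10/(-17))*(65/11) = -1/17*(-10)*(65/11) = (10/17)*(65/11) = 650/187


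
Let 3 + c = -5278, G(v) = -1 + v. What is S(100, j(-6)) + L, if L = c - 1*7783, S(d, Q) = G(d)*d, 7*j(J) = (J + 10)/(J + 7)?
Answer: -3164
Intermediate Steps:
c = -5281 (c = -3 - 5278 = -5281)
j(J) = (10 + J)/(7*(7 + J)) (j(J) = ((J + 10)/(J + 7))/7 = ((10 + J)/(7 + J))/7 = (10 + J)/(7*(7 + J)))
S(d, Q) = d*(-1 + d) (S(d, Q) = (-1 + d)*d = d*(-1 + d))
L = -13064 (L = -5281 - 1*7783 = -5281 - 7783 = -13064)
S(100, j(-6)) + L = 100*(-1 + 100) - 13064 = 100*99 - 13064 = 9900 - 13064 = -3164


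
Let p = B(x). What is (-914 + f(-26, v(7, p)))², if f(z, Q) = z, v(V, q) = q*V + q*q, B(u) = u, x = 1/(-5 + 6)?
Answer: 883600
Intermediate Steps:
x = 1 (x = 1/1 = 1)
p = 1
v(V, q) = q² + V*q (v(V, q) = V*q + q² = q² + V*q)
(-914 + f(-26, v(7, p)))² = (-914 - 26)² = (-940)² = 883600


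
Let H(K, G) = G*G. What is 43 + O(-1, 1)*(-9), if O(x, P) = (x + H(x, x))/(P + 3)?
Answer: 43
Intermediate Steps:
H(K, G) = G**2
O(x, P) = (x + x**2)/(3 + P) (O(x, P) = (x + x**2)/(P + 3) = (x + x**2)/(3 + P))
43 + O(-1, 1)*(-9) = 43 - (1 - 1)/(3 + 1)*(-9) = 43 - 1*0/4*(-9) = 43 - 1*1/4*0*(-9) = 43 + 0*(-9) = 43 + 0 = 43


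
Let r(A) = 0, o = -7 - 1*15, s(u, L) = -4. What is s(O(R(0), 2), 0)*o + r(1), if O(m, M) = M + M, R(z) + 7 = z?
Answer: 88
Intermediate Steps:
R(z) = -7 + z
O(m, M) = 2*M
o = -22 (o = -7 - 15 = -22)
s(O(R(0), 2), 0)*o + r(1) = -4*(-22) + 0 = 88 + 0 = 88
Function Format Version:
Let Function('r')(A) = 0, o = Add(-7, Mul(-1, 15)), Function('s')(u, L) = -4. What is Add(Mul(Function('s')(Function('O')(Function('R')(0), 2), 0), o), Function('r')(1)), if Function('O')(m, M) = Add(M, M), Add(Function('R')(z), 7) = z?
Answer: 88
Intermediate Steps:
Function('R')(z) = Add(-7, z)
Function('O')(m, M) = Mul(2, M)
o = -22 (o = Add(-7, -15) = -22)
Add(Mul(Function('s')(Function('O')(Function('R')(0), 2), 0), o), Function('r')(1)) = Add(Mul(-4, -22), 0) = Add(88, 0) = 88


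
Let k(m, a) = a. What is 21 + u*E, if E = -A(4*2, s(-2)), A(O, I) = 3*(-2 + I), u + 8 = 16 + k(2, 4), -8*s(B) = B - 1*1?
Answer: 159/2 ≈ 79.500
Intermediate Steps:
s(B) = ⅛ - B/8 (s(B) = -(B - 1*1)/8 = -(B - 1)/8 = -(-1 + B)/8 = ⅛ - B/8)
u = 12 (u = -8 + (16 + 4) = -8 + 20 = 12)
A(O, I) = -6 + 3*I
E = 39/8 (E = -(-6 + 3*(⅛ - ⅛*(-2))) = -(-6 + 3*(⅛ + ¼)) = -(-6 + 3*(3/8)) = -(-6 + 9/8) = -1*(-39/8) = 39/8 ≈ 4.8750)
21 + u*E = 21 + 12*(39/8) = 21 + 117/2 = 159/2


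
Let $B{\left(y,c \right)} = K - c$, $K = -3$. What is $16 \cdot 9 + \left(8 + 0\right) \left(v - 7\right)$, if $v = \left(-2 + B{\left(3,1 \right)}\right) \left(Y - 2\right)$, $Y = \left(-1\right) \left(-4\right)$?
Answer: $-8$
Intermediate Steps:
$Y = 4$
$B{\left(y,c \right)} = -3 - c$
$v = -12$ ($v = \left(-2 - 4\right) \left(4 - 2\right) = \left(-2 - 4\right) 2 = \left(-6\right) 2 = -12$)
$16 \cdot 9 + \left(8 + 0\right) \left(v - 7\right) = 16 \cdot 9 + \left(8 + 0\right) \left(-12 - 7\right) = 144 + 8 \left(-19\right) = 144 - 152 = -8$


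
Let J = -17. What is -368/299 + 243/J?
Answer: -3431/221 ≈ -15.525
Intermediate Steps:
-368/299 + 243/J = -368/299 + 243/(-17) = -368*1/299 + 243*(-1/17) = -16/13 - 243/17 = -3431/221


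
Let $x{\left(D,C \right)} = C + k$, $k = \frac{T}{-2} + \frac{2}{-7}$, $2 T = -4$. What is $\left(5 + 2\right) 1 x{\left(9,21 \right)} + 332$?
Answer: $484$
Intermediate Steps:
$T = -2$ ($T = \frac{1}{2} \left(-4\right) = -2$)
$k = \frac{5}{7}$ ($k = - \frac{2}{-2} + \frac{2}{-7} = \left(-2\right) \left(- \frac{1}{2}\right) + 2 \left(- \frac{1}{7}\right) = 1 - \frac{2}{7} = \frac{5}{7} \approx 0.71429$)
$x{\left(D,C \right)} = \frac{5}{7} + C$ ($x{\left(D,C \right)} = C + \frac{5}{7} = \frac{5}{7} + C$)
$\left(5 + 2\right) 1 x{\left(9,21 \right)} + 332 = \left(5 + 2\right) 1 \left(\frac{5}{7} + 21\right) + 332 = 7 \cdot 1 \cdot \frac{152}{7} + 332 = 7 \cdot \frac{152}{7} + 332 = 152 + 332 = 484$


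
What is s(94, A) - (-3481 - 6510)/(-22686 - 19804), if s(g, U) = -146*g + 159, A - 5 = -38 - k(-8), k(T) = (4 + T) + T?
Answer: -576386841/42490 ≈ -13565.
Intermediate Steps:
k(T) = 4 + 2*T
A = -21 (A = 5 + (-38 - (4 + 2*(-8))) = 5 + (-38 - (4 - 16)) = 5 + (-38 - 1*(-12)) = 5 + (-38 + 12) = 5 - 26 = -21)
s(g, U) = 159 - 146*g
s(94, A) - (-3481 - 6510)/(-22686 - 19804) = (159 - 146*94) - (-3481 - 6510)/(-22686 - 19804) = (159 - 13724) - (-9991)/(-42490) = -13565 - (-9991)*(-1)/42490 = -13565 - 1*9991/42490 = -13565 - 9991/42490 = -576386841/42490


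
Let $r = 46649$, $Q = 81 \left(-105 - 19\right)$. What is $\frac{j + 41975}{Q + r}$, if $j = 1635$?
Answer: $\frac{8722}{7321} \approx 1.1914$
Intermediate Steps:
$Q = -10044$ ($Q = 81 \left(-124\right) = -10044$)
$\frac{j + 41975}{Q + r} = \frac{1635 + 41975}{-10044 + 46649} = \frac{43610}{36605} = 43610 \cdot \frac{1}{36605} = \frac{8722}{7321}$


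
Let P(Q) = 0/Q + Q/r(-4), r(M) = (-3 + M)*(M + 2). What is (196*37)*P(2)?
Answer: 1036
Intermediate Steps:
r(M) = (-3 + M)*(2 + M)
P(Q) = Q/14 (P(Q) = 0/Q + Q/(-6 + (-4)**2 - 1*(-4)) = 0 + Q/(-6 + 16 + 4) = 0 + Q/14 = Q/14)
(196*37)*P(2) = (196*37)*((1/14)*2) = 7252*(1/7) = 1036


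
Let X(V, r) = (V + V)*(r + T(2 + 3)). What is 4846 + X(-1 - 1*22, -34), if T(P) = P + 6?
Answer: 5904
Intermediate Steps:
T(P) = 6 + P
X(V, r) = 2*V*(11 + r) (X(V, r) = (V + V)*(r + (6 + (2 + 3))) = (2*V)*(r + (6 + 5)) = (2*V)*(r + 11) = (2*V)*(11 + r) = 2*V*(11 + r))
4846 + X(-1 - 1*22, -34) = 4846 + 2*(-1 - 1*22)*(11 - 34) = 4846 + 2*(-1 - 22)*(-23) = 4846 + 2*(-23)*(-23) = 4846 + 1058 = 5904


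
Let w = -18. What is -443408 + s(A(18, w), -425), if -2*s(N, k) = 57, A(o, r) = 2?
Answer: -886873/2 ≈ -4.4344e+5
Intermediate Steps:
s(N, k) = -57/2 (s(N, k) = -1/2*57 = -57/2)
-443408 + s(A(18, w), -425) = -443408 - 57/2 = -886873/2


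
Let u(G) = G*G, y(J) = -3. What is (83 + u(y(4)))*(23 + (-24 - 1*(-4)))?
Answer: 276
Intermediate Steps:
u(G) = G²
(83 + u(y(4)))*(23 + (-24 - 1*(-4))) = (83 + (-3)²)*(23 + (-24 - 1*(-4))) = (83 + 9)*(23 + (-24 + 4)) = 92*(23 - 20) = 92*3 = 276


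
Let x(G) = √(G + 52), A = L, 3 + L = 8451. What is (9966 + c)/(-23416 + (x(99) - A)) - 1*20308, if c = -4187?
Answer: -20619187860316/1015314345 - 5779*√151/1015314345 ≈ -20308.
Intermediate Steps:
L = 8448 (L = -3 + 8451 = 8448)
A = 8448
x(G) = √(52 + G)
(9966 + c)/(-23416 + (x(99) - A)) - 1*20308 = (9966 - 4187)/(-23416 + (√(52 + 99) - 1*8448)) - 1*20308 = 5779/(-23416 + (√151 - 8448)) - 20308 = 5779/(-23416 + (-8448 + √151)) - 20308 = 5779/(-31864 + √151) - 20308 = -20308 + 5779/(-31864 + √151)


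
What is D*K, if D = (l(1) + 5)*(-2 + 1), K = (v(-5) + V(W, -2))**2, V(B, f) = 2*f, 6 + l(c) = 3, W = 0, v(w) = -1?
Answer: -50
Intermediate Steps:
l(c) = -3 (l(c) = -6 + 3 = -3)
K = 25 (K = (-1 + 2*(-2))**2 = (-1 - 4)**2 = (-5)**2 = 25)
D = -2 (D = (-3 + 5)*(-2 + 1) = 2*(-1) = -2)
D*K = -2*25 = -50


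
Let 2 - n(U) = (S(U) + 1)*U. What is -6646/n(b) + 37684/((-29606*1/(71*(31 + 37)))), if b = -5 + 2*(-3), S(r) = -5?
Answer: -1861162327/310863 ≈ -5987.1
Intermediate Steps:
b = -11 (b = -5 - 6 = -11)
n(U) = 2 + 4*U (n(U) = 2 - (-5 + 1)*U = 2 - (-4)*U = 2 + 4*U)
-6646/n(b) + 37684/((-29606*1/(71*(31 + 37)))) = -6646/(2 + 4*(-11)) + 37684/((-29606*1/(71*(31 + 37)))) = -6646/(2 - 44) + 37684/((-29606/(68*71))) = -6646/(-42) + 37684/((-29606/4828)) = -6646*(-1/42) + 37684/((-29606*1/4828)) = 3323/21 + 37684/(-14803/2414) = 3323/21 + 37684*(-2414/14803) = 3323/21 - 90969176/14803 = -1861162327/310863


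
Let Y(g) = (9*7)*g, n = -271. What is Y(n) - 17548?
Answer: -34621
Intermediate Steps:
Y(g) = 63*g
Y(n) - 17548 = 63*(-271) - 17548 = -17073 - 17548 = -34621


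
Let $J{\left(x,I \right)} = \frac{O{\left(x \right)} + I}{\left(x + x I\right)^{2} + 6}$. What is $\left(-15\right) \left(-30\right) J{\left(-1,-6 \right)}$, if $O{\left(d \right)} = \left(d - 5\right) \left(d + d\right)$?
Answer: $\frac{2700}{31} \approx 87.097$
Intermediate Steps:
$O{\left(d \right)} = 2 d \left(-5 + d\right)$ ($O{\left(d \right)} = \left(-5 + d\right) 2 d = 2 d \left(-5 + d\right)$)
$J{\left(x,I \right)} = \frac{I + 2 x \left(-5 + x\right)}{6 + \left(x + I x\right)^{2}}$ ($J{\left(x,I \right)} = \frac{2 x \left(-5 + x\right) + I}{\left(x + x I\right)^{2} + 6} = \frac{I + 2 x \left(-5 + x\right)}{\left(x + I x\right)^{2} + 6} = \frac{I + 2 x \left(-5 + x\right)}{6 + \left(x + I x\right)^{2}}$)
$\left(-15\right) \left(-30\right) J{\left(-1,-6 \right)} = \left(-15\right) \left(-30\right) \frac{-6 + 2 \left(-1\right) \left(-5 - 1\right)}{6 + \left(-1\right)^{2} \left(1 - 6\right)^{2}} = 450 \frac{-6 + 2 \left(-1\right) \left(-6\right)}{6 + 1 \left(-5\right)^{2}} = 450 \frac{-6 + 12}{6 + 1 \cdot 25} = 450 \frac{1}{6 + 25} \cdot 6 = 450 \cdot \frac{1}{31} \cdot 6 = 450 \cdot \frac{6}{31} = \frac{2700}{31}$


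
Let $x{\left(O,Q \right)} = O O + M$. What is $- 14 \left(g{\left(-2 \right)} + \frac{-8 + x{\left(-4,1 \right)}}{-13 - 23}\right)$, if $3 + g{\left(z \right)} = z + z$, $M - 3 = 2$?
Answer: $\frac{1855}{18} \approx 103.06$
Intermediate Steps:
$M = 5$ ($M = 3 + 2 = 5$)
$x{\left(O,Q \right)} = 5 + O^{2}$ ($x{\left(O,Q \right)} = O O + 5 = O^{2} + 5 = 5 + O^{2}$)
$g{\left(z \right)} = -3 + 2 z$ ($g{\left(z \right)} = -3 + \left(z + z\right) = -3 + 2 z$)
$- 14 \left(g{\left(-2 \right)} + \frac{-8 + x{\left(-4,1 \right)}}{-13 - 23}\right) = - 14 \left(\left(-3 + 2 \left(-2\right)\right) + \frac{-8 + \left(5 + \left(-4\right)^{2}\right)}{-13 - 23}\right) = - 14 \left(\left(-3 - 4\right) + \frac{-8 + \left(5 + 16\right)}{-36}\right) = - 14 \left(-7 + \left(-8 + 21\right) \left(- \frac{1}{36}\right)\right) = - 14 \left(-7 + 13 \left(- \frac{1}{36}\right)\right) = - 14 \left(-7 - \frac{13}{36}\right) = \left(-14\right) \left(- \frac{265}{36}\right) = \frac{1855}{18}$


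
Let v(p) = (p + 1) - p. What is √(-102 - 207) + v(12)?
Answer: 1 + I*√309 ≈ 1.0 + 17.578*I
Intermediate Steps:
v(p) = 1 (v(p) = (1 + p) - p = 1)
√(-102 - 207) + v(12) = √(-102 - 207) + 1 = √(-309) + 1 = I*√309 + 1 = 1 + I*√309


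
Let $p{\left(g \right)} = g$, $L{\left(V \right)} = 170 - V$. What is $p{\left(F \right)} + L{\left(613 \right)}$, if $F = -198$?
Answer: $-641$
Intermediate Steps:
$p{\left(F \right)} + L{\left(613 \right)} = -198 + \left(170 - 613\right) = -198 - 443 = -641$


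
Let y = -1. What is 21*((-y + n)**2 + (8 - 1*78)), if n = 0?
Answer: -1449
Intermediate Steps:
21*((-y + n)**2 + (8 - 1*78)) = 21*((-1*(-1) + 0)**2 + (8 - 1*78)) = 21*((1 + 0)**2 + (8 - 78)) = 21*(1**2 - 70) = 21*(1 - 70) = 21*(-69) = -1449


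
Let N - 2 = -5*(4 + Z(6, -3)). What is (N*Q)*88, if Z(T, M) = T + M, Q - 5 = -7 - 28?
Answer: 87120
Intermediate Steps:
Q = -30 (Q = 5 + (-7 - 28) = 5 - 35 = -30)
Z(T, M) = M + T
N = -33 (N = 2 - 5*(4 + (-3 + 6)) = 2 - 5*(4 + 3) = 2 - 5*7 = 2 - 35 = -33)
(N*Q)*88 = -33*(-30)*88 = 990*88 = 87120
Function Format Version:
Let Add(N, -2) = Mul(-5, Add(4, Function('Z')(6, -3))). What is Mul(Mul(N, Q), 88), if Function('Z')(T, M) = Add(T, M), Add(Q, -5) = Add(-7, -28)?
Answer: 87120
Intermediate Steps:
Q = -30 (Q = Add(5, Add(-7, -28)) = Add(5, -35) = -30)
Function('Z')(T, M) = Add(M, T)
N = -33 (N = Add(2, Mul(-5, Add(4, Add(-3, 6)))) = Add(2, Mul(-5, Add(4, 3))) = Add(2, Mul(-5, 7)) = Add(2, -35) = -33)
Mul(Mul(N, Q), 88) = Mul(Mul(-33, -30), 88) = Mul(990, 88) = 87120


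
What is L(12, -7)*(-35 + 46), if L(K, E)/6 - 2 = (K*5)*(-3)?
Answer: -11748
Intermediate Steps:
L(K, E) = 12 - 90*K (L(K, E) = 12 + 6*((K*5)*(-3)) = 12 + 6*((5*K)*(-3)) = 12 + 6*(-15*K) = 12 - 90*K)
L(12, -7)*(-35 + 46) = (12 - 90*12)*(-35 + 46) = (12 - 1080)*11 = -1068*11 = -11748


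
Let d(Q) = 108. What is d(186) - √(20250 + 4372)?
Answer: 108 - √24622 ≈ -48.914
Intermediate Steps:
d(186) - √(20250 + 4372) = 108 - √(20250 + 4372) = 108 - √24622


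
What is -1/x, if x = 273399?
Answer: -1/273399 ≈ -3.6577e-6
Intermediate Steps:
-1/x = -1/273399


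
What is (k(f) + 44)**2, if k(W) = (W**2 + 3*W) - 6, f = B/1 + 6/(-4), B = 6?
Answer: 82369/16 ≈ 5148.1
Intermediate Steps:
f = 9/2 (f = 6/1 + 6/(-4) = 6*1 + 6*(-1/4) = 6 - 3/2 = 9/2 ≈ 4.5000)
k(W) = -6 + W**2 + 3*W
(k(f) + 44)**2 = ((-6 + (9/2)**2 + 3*(9/2)) + 44)**2 = ((-6 + 81/4 + 27/2) + 44)**2 = (111/4 + 44)**2 = (287/4)**2 = 82369/16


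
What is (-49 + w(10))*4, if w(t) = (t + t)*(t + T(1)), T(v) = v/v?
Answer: 684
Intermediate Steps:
T(v) = 1
w(t) = 2*t*(1 + t) (w(t) = (t + t)*(t + 1) = (2*t)*(1 + t) = 2*t*(1 + t))
(-49 + w(10))*4 = (-49 + 2*10*(1 + 10))*4 = (-49 + 2*10*11)*4 = (-49 + 220)*4 = 171*4 = 684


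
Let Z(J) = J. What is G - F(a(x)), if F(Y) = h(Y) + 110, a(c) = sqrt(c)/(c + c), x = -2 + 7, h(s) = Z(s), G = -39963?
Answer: -40073 - sqrt(5)/10 ≈ -40073.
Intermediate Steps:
h(s) = s
x = 5
a(c) = 1/(2*sqrt(c)) (a(c) = sqrt(c)/((2*c)) = (1/(2*c))*sqrt(c) = 1/(2*sqrt(c)))
F(Y) = 110 + Y (F(Y) = Y + 110 = 110 + Y)
G - F(a(x)) = -39963 - (110 + 1/(2*sqrt(5))) = -39963 - (110 + (sqrt(5)/5)/2) = -39963 - (110 + sqrt(5)/10) = -39963 + (-110 - sqrt(5)/10) = -40073 - sqrt(5)/10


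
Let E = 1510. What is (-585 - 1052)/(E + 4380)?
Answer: -1637/5890 ≈ -0.27793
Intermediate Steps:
(-585 - 1052)/(E + 4380) = (-585 - 1052)/(1510 + 4380) = -1637/5890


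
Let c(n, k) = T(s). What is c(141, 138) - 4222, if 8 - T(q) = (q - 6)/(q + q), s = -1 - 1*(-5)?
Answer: -16855/4 ≈ -4213.8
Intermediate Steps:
s = 4 (s = -1 + 5 = 4)
T(q) = 8 - (-6 + q)/(2*q) (T(q) = 8 - (q - 6)/(q + q) = 8 - (-6 + q)/(2*q))
c(n, k) = 33/4 (c(n, k) = 15/2 + 3/4 = 15/2 + 3*(¼) = 15/2 + ¾ = 33/4)
c(141, 138) - 4222 = 33/4 - 4222 = -16855/4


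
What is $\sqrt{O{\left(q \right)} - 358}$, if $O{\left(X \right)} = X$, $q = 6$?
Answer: $4 i \sqrt{22} \approx 18.762 i$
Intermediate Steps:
$\sqrt{O{\left(q \right)} - 358} = \sqrt{6 - 358} = \sqrt{-352} = 4 i \sqrt{22}$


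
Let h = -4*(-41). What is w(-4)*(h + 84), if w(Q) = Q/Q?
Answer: 248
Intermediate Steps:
w(Q) = 1
h = 164
w(-4)*(h + 84) = 1*(164 + 84) = 1*248 = 248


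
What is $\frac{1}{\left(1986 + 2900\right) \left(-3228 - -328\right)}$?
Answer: $- \frac{1}{14169400} \approx -7.0575 \cdot 10^{-8}$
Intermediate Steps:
$\frac{1}{\left(1986 + 2900\right) \left(-3228 - -328\right)} = \frac{1}{4886 \left(-3228 + 328\right)} = \frac{1}{4886 \left(-2900\right)} = \frac{1}{-14169400} = - \frac{1}{14169400}$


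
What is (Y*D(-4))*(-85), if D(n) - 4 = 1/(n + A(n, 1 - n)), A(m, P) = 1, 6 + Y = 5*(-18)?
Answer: 29920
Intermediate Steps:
Y = -96 (Y = -6 + 5*(-18) = -6 - 90 = -96)
D(n) = 4 + 1/(1 + n) (D(n) = 4 + 1/(n + 1) = 4 + 1/(1 + n))
(Y*D(-4))*(-85) = -96*(5 + 4*(-4))/(1 - 4)*(-85) = -96*(5 - 16)/(-3)*(-85) = -(-32)*(-11)*(-85) = -96*11/3*(-85) = -352*(-85) = 29920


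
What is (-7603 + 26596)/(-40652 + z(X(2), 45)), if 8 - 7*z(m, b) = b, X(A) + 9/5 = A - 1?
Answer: -44317/94867 ≈ -0.46715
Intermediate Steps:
X(A) = -14/5 + A (X(A) = -9/5 + (A - 1) = -9/5 + (-1 + A) = -14/5 + A)
z(m, b) = 8/7 - b/7
(-7603 + 26596)/(-40652 + z(X(2), 45)) = (-7603 + 26596)/(-40652 + (8/7 - 1/7*45)) = 18993/(-40652 + (8/7 - 45/7)) = 18993/(-40652 - 37/7) = 18993/(-284601/7) = 18993*(-7/284601) = -44317/94867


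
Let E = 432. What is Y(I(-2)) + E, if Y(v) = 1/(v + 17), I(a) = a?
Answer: 6481/15 ≈ 432.07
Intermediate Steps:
Y(v) = 1/(17 + v)
Y(I(-2)) + E = 1/(17 - 2) + 432 = 1/15 + 432 = 6481/15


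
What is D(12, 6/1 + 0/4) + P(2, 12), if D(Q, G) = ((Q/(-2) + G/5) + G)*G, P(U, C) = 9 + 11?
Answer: 136/5 ≈ 27.200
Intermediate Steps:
P(U, C) = 20
D(Q, G) = G*(-Q/2 + 6*G/5) (D(Q, G) = ((Q*(-½) + G*(⅕)) + G)*G = ((-Q/2 + G/5) + G)*G = (-Q/2 + 6*G/5)*G = G*(-Q/2 + 6*G/5))
D(12, 6/1 + 0/4) + P(2, 12) = (6/1 + 0/4)*(-5*12 + 12*(6/1 + 0/4))/10 + 20 = (6*1 + 0*(¼))*(-60 + 12*(6*1 + 0*(¼)))/10 + 20 = (6 + 0)*(-60 + 12*(6 + 0))/10 + 20 = (⅒)*6*(-60 + 12*6) + 20 = (⅒)*6*(-60 + 72) + 20 = (⅒)*6*12 + 20 = 36/5 + 20 = 136/5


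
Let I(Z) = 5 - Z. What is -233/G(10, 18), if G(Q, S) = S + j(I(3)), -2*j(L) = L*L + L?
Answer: -233/15 ≈ -15.533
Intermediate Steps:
j(L) = -L/2 - L**2/2 (j(L) = -(L*L + L)/2 = -(L**2 + L)/2 = -(L + L**2)/2 = -L/2 - L**2/2)
G(Q, S) = -3 + S (G(Q, S) = S - (5 - 1*3)*(1 + (5 - 1*3))/2 = S - (5 - 3)*(1 + (5 - 3))/2 = S - 1/2*2*(1 + 2) = S - 1/2*2*3 = S - 3 = -3 + S)
-233/G(10, 18) = -233/(-3 + 18) = -233/15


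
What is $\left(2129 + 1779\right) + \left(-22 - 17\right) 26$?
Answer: $2894$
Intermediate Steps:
$\left(2129 + 1779\right) + \left(-22 - 17\right) 26 = 3908 - 1014 = 2894$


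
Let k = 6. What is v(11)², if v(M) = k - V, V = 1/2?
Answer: 121/4 ≈ 30.250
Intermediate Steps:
V = ½ ≈ 0.50000
v(M) = 11/2 (v(M) = 6 - 1*½ = 6 - ½ = 11/2)
v(11)² = (11/2)² = 121/4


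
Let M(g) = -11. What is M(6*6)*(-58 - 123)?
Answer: 1991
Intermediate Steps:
M(6*6)*(-58 - 123) = -11*(-58 - 123) = -11*(-181) = 1991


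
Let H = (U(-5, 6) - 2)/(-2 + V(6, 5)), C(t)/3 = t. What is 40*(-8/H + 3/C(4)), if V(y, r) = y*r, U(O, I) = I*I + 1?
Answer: -246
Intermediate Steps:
C(t) = 3*t
U(O, I) = 1 + I**2 (U(O, I) = I**2 + 1 = 1 + I**2)
V(y, r) = r*y
H = 5/4 (H = ((1 + 6**2) - 2)/(-2 + 5*6) = ((1 + 36) - 2)/(-2 + 30) = (37 - 2)/28 = 35*(1/28) = 5/4 ≈ 1.2500)
40*(-8/H + 3/C(4)) = 40*(-8/5/4 + 3/((3*4))) = 40*(-8*4/5 + 3/12) = 40*(-32/5 + 3*(1/12)) = 40*(-32/5 + 1/4) = 40*(-123/20) = -246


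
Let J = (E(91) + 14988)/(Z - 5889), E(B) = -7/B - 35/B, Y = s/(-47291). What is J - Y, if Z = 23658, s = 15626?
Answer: 4274547660/3641359709 ≈ 1.1739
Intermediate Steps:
Y = -15626/47291 (Y = 15626/(-47291) = 15626*(-1/47291) = -15626/47291 ≈ -0.33042)
E(B) = -42/B
J = 64946/76999 (J = (-42/91 + 14988)/(23658 - 5889) = (-42*1/91 + 14988)/17769 = (-6/13 + 14988)*(1/17769) = (194838/13)*(1/17769) = 64946/76999 ≈ 0.84347)
J - Y = 64946/76999 - 1*(-15626/47291) = 64946/76999 + 15626/47291 = 4274547660/3641359709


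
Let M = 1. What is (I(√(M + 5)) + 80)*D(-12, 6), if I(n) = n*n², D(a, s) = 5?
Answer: 400 + 30*√6 ≈ 473.48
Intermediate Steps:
I(n) = n³
(I(√(M + 5)) + 80)*D(-12, 6) = ((√(1 + 5))³ + 80)*5 = ((√6)³ + 80)*5 = (6*√6 + 80)*5 = (80 + 6*√6)*5 = 400 + 30*√6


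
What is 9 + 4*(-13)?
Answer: -43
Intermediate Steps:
9 + 4*(-13) = 9 - 52 = -43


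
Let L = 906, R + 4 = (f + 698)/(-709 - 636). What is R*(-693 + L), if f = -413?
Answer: -241329/269 ≈ -897.13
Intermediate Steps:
R = -1133/269 (R = -4 + (-413 + 698)/(-709 - 636) = -4 + 285/(-1345) = -4 + 285*(-1/1345) = -4 - 57/269 = -1133/269 ≈ -4.2119)
R*(-693 + L) = -1133*(-693 + 906)/269 = -1133/269*213 = -241329/269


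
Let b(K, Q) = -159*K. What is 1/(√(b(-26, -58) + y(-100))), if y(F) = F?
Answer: √4034/4034 ≈ 0.015745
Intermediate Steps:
1/(√(b(-26, -58) + y(-100))) = 1/(√(-159*(-26) - 100)) = 1/(√(4134 - 100)) = 1/(√4034) = √4034/4034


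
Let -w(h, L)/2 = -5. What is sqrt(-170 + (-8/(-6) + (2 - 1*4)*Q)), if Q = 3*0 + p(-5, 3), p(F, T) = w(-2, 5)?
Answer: I*sqrt(1698)/3 ≈ 13.736*I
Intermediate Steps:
w(h, L) = 10 (w(h, L) = -2*(-5) = 10)
p(F, T) = 10
Q = 10 (Q = 3*0 + 10 = 0 + 10 = 10)
sqrt(-170 + (-8/(-6) + (2 - 1*4)*Q)) = sqrt(-170 + (-8/(-6) + (2 - 1*4)*10)) = sqrt(-170 + (-8*(-1/6) + (2 - 4)*10)) = sqrt(-170 + (4/3 - 2*10)) = sqrt(-170 + (4/3 - 20)) = sqrt(-170 - 56/3) = sqrt(-566/3) = I*sqrt(1698)/3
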